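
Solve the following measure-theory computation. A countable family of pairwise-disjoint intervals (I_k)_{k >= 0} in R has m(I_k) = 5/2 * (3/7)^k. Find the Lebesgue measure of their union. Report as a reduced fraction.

By countable additivity of the Lebesgue measure on pairwise disjoint measurable sets,
  m(union_{k >= 0} I_k) = sum_{k >= 0} m(I_k) = sum_{k >= 0} a * r^k,
  with a = 5/2 and r = 3/7.
Since 0 < r = 3/7 < 1, the geometric series converges:
  sum_{k >= 0} a * r^k = a / (1 - r).
  = 5/2 / (1 - 3/7)
  = 5/2 / (4/7)
  = 35/8.

35/8


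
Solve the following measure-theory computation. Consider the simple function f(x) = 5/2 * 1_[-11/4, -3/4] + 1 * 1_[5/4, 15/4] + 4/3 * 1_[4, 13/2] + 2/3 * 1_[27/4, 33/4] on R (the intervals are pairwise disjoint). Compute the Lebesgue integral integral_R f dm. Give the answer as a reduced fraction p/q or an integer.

For a simple function f = sum_i c_i * 1_{A_i} with disjoint A_i,
  integral f dm = sum_i c_i * m(A_i).
Lengths of the A_i:
  m(A_1) = -3/4 - (-11/4) = 2.
  m(A_2) = 15/4 - 5/4 = 5/2.
  m(A_3) = 13/2 - 4 = 5/2.
  m(A_4) = 33/4 - 27/4 = 3/2.
Contributions c_i * m(A_i):
  (5/2) * (2) = 5.
  (1) * (5/2) = 5/2.
  (4/3) * (5/2) = 10/3.
  (2/3) * (3/2) = 1.
Total: 5 + 5/2 + 10/3 + 1 = 71/6.

71/6


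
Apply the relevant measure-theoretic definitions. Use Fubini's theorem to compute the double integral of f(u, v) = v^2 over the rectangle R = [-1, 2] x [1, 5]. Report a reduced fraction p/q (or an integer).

f(u, v) is a tensor product of a function of u and a function of v, and both factors are bounded continuous (hence Lebesgue integrable) on the rectangle, so Fubini's theorem applies:
  integral_R f d(m x m) = (integral_a1^b1 1 du) * (integral_a2^b2 v^2 dv).
Inner integral in u: integral_{-1}^{2} 1 du = (2^1 - (-1)^1)/1
  = 3.
Inner integral in v: integral_{1}^{5} v^2 dv = (5^3 - 1^3)/3
  = 124/3.
Product: (3) * (124/3) = 124.

124


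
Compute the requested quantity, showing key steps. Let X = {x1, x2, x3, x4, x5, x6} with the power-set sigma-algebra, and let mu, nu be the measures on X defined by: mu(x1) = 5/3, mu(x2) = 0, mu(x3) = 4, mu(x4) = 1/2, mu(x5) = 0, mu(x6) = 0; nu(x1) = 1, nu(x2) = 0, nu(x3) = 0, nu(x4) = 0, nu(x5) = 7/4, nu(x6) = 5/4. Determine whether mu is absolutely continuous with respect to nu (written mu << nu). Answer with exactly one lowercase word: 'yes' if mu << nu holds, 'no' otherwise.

mu << nu means: every nu-null measurable set is also mu-null; equivalently, for every atom x, if nu({x}) = 0 then mu({x}) = 0.
Checking each atom:
  x1: nu = 1 > 0 -> no constraint.
  x2: nu = 0, mu = 0 -> consistent with mu << nu.
  x3: nu = 0, mu = 4 > 0 -> violates mu << nu.
  x4: nu = 0, mu = 1/2 > 0 -> violates mu << nu.
  x5: nu = 7/4 > 0 -> no constraint.
  x6: nu = 5/4 > 0 -> no constraint.
The atom(s) x3, x4 violate the condition (nu = 0 but mu > 0). Therefore mu is NOT absolutely continuous w.r.t. nu.

no


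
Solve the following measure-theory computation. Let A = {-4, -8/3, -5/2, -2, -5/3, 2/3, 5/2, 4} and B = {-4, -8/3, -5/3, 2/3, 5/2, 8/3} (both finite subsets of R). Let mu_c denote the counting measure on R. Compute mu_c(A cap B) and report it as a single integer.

Counting measure on a finite set equals cardinality. mu_c(A cap B) = |A cap B| (elements appearing in both).
Enumerating the elements of A that also lie in B gives 5 element(s).
So mu_c(A cap B) = 5.

5


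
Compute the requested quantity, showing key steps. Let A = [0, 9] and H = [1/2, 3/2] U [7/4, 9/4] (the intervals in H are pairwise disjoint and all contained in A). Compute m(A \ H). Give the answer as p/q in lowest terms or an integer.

The ambient interval has length m(A) = 9 - 0 = 9.
Since the holes are disjoint and sit inside A, by finite additivity
  m(H) = sum_i (b_i - a_i), and m(A \ H) = m(A) - m(H).
Computing the hole measures:
  m(H_1) = 3/2 - 1/2 = 1.
  m(H_2) = 9/4 - 7/4 = 1/2.
Summed: m(H) = 1 + 1/2 = 3/2.
So m(A \ H) = 9 - 3/2 = 15/2.

15/2


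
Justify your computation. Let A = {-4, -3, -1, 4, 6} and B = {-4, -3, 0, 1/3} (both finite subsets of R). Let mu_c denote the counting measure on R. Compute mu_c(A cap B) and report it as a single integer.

Counting measure on a finite set equals cardinality. mu_c(A cap B) = |A cap B| (elements appearing in both).
Enumerating the elements of A that also lie in B gives 2 element(s).
So mu_c(A cap B) = 2.

2


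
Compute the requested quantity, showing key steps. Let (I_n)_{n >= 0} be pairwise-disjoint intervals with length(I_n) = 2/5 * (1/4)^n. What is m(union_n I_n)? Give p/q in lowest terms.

By countable additivity of the Lebesgue measure on pairwise disjoint measurable sets,
  m(union_{n >= 0} I_n) = sum_{n >= 0} m(I_n) = sum_{n >= 0} a * r^n,
  with a = 2/5 and r = 1/4.
Since 0 < r = 1/4 < 1, the geometric series converges:
  sum_{n >= 0} a * r^n = a / (1 - r).
  = 2/5 / (1 - 1/4)
  = 2/5 / (3/4)
  = 8/15.

8/15


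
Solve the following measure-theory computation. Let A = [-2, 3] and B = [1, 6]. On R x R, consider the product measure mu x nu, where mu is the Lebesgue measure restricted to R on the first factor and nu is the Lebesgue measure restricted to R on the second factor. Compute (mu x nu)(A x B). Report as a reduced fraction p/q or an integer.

For a measurable rectangle A x B, the product measure satisfies
  (mu x nu)(A x B) = mu(A) * nu(B).
  mu(A) = 5.
  nu(B) = 5.
  (mu x nu)(A x B) = 5 * 5 = 25.

25


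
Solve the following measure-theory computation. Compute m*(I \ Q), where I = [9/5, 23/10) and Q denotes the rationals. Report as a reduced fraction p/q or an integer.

The interval I = [9/5, 23/10) has m(I) = 23/10 - 9/5 = 1/2 (endpoints are measure-zero, so open/closed/half-open agree). Write I = (I cap Q) u (I \ Q). The rationals in I are countable, so m*(I cap Q) = 0 (cover each rational by intervals whose total length is arbitrarily small). By countable subadditivity m*(I) <= m*(I cap Q) + m*(I \ Q), hence m*(I \ Q) >= m(I) = 1/2. The reverse inequality m*(I \ Q) <= m*(I) = 1/2 is trivial since (I \ Q) is a subset of I. Therefore m*(I \ Q) = 1/2.

1/2


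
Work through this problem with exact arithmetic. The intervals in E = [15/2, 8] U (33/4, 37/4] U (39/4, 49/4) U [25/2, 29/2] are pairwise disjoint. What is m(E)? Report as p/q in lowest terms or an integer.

For pairwise disjoint intervals, m(union_i I_i) = sum_i m(I_i),
and m is invariant under swapping open/closed endpoints (single points have measure 0).
So m(E) = sum_i (b_i - a_i).
  I_1 has length 8 - 15/2 = 1/2.
  I_2 has length 37/4 - 33/4 = 1.
  I_3 has length 49/4 - 39/4 = 5/2.
  I_4 has length 29/2 - 25/2 = 2.
Summing:
  m(E) = 1/2 + 1 + 5/2 + 2 = 6.

6


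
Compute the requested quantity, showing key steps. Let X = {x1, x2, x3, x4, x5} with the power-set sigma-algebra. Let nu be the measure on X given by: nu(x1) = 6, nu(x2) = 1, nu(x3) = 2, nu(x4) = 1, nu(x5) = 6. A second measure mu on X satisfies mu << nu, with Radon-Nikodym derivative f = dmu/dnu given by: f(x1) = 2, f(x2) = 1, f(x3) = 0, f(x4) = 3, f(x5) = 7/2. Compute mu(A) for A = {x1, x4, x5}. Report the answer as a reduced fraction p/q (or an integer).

By the defining property of the Radon-Nikodym derivative, for every measurable set A,
  mu(A) = integral_A f dnu.
Since nu is a discrete measure concentrated on the atoms of X, the integral over A reduces to the sum
  mu(A) = sum_{x in A} f(x) * nu({x}).
Computing each term:
  x1: f(x1) * nu(x1) = 2 * 6 = 12.
  x4: f(x4) * nu(x4) = 3 * 1 = 3.
  x5: f(x5) * nu(x5) = 7/2 * 6 = 21.
Summing: mu(A) = 12 + 3 + 21 = 36.

36


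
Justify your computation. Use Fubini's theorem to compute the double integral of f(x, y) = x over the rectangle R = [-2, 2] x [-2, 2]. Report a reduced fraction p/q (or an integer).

f(x, y) is a tensor product of a function of x and a function of y, and both factors are bounded continuous (hence Lebesgue integrable) on the rectangle, so Fubini's theorem applies:
  integral_R f d(m x m) = (integral_a1^b1 x dx) * (integral_a2^b2 1 dy).
Inner integral in x: integral_{-2}^{2} x dx = (2^2 - (-2)^2)/2
  = 0.
Inner integral in y: integral_{-2}^{2} 1 dy = (2^1 - (-2)^1)/1
  = 4.
Product: (0) * (4) = 0.

0


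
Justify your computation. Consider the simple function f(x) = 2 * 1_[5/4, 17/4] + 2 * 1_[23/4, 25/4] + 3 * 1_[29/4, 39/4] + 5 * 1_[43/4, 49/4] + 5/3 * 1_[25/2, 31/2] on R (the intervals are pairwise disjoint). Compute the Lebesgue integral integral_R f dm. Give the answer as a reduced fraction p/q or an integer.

For a simple function f = sum_i c_i * 1_{A_i} with disjoint A_i,
  integral f dm = sum_i c_i * m(A_i).
Lengths of the A_i:
  m(A_1) = 17/4 - 5/4 = 3.
  m(A_2) = 25/4 - 23/4 = 1/2.
  m(A_3) = 39/4 - 29/4 = 5/2.
  m(A_4) = 49/4 - 43/4 = 3/2.
  m(A_5) = 31/2 - 25/2 = 3.
Contributions c_i * m(A_i):
  (2) * (3) = 6.
  (2) * (1/2) = 1.
  (3) * (5/2) = 15/2.
  (5) * (3/2) = 15/2.
  (5/3) * (3) = 5.
Total: 6 + 1 + 15/2 + 15/2 + 5 = 27.

27


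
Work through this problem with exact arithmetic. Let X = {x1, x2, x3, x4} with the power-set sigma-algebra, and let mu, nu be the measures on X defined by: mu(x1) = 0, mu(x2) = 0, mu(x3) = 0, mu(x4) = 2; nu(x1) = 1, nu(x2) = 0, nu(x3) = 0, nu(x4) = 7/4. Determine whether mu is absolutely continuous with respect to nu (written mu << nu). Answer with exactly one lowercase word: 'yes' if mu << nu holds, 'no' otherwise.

mu << nu means: every nu-null measurable set is also mu-null; equivalently, for every atom x, if nu({x}) = 0 then mu({x}) = 0.
Checking each atom:
  x1: nu = 1 > 0 -> no constraint.
  x2: nu = 0, mu = 0 -> consistent with mu << nu.
  x3: nu = 0, mu = 0 -> consistent with mu << nu.
  x4: nu = 7/4 > 0 -> no constraint.
No atom violates the condition. Therefore mu << nu.

yes


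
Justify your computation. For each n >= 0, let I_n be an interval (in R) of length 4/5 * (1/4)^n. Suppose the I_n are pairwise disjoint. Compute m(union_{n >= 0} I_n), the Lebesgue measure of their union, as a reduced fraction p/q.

By countable additivity of the Lebesgue measure on pairwise disjoint measurable sets,
  m(union_{n >= 0} I_n) = sum_{n >= 0} m(I_n) = sum_{n >= 0} a * r^n,
  with a = 4/5 and r = 1/4.
Since 0 < r = 1/4 < 1, the geometric series converges:
  sum_{n >= 0} a * r^n = a / (1 - r).
  = 4/5 / (1 - 1/4)
  = 4/5 / (3/4)
  = 16/15.

16/15


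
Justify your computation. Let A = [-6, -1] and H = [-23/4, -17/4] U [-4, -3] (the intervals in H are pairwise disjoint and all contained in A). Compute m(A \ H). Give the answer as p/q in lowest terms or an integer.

The ambient interval has length m(A) = -1 - (-6) = 5.
Since the holes are disjoint and sit inside A, by finite additivity
  m(H) = sum_i (b_i - a_i), and m(A \ H) = m(A) - m(H).
Computing the hole measures:
  m(H_1) = -17/4 - (-23/4) = 3/2.
  m(H_2) = -3 - (-4) = 1.
Summed: m(H) = 3/2 + 1 = 5/2.
So m(A \ H) = 5 - 5/2 = 5/2.

5/2


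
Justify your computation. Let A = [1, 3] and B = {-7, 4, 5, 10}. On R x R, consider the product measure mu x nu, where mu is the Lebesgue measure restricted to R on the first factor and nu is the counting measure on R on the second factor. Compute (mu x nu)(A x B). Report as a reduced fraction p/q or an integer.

For a measurable rectangle A x B, the product measure satisfies
  (mu x nu)(A x B) = mu(A) * nu(B).
  mu(A) = 2.
  nu(B) = 4.
  (mu x nu)(A x B) = 2 * 4 = 8.

8


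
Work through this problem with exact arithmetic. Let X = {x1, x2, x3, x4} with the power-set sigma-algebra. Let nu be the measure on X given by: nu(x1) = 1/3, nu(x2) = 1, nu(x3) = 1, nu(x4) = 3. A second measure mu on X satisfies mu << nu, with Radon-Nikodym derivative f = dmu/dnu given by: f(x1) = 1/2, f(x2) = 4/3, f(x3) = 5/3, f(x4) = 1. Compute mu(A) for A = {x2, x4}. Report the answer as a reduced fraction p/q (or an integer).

By the defining property of the Radon-Nikodym derivative, for every measurable set A,
  mu(A) = integral_A f dnu.
Since nu is a discrete measure concentrated on the atoms of X, the integral over A reduces to the sum
  mu(A) = sum_{x in A} f(x) * nu({x}).
Computing each term:
  x2: f(x2) * nu(x2) = 4/3 * 1 = 4/3.
  x4: f(x4) * nu(x4) = 1 * 3 = 3.
Summing: mu(A) = 4/3 + 3 = 13/3.

13/3


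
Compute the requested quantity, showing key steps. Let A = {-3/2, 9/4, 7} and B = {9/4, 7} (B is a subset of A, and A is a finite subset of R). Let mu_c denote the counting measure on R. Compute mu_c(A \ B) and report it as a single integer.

Counting measure assigns mu_c(E) = |E| (number of elements) when E is finite. For B subset A, A \ B is the set of elements of A not in B, so |A \ B| = |A| - |B|.
|A| = 3, |B| = 2, so mu_c(A \ B) = 3 - 2 = 1.

1


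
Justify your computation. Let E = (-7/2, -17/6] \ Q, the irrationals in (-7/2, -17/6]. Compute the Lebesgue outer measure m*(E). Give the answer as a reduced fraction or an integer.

The interval I = (-7/2, -17/6] has m(I) = -17/6 - (-7/2) = 2/3 (endpoints are measure-zero, so open/closed/half-open agree). Write I = (I cap Q) u (I \ Q). The rationals in I are countable, so m*(I cap Q) = 0 (cover each rational by intervals whose total length is arbitrarily small). By countable subadditivity m*(I) <= m*(I cap Q) + m*(I \ Q), hence m*(I \ Q) >= m(I) = 2/3. The reverse inequality m*(I \ Q) <= m*(I) = 2/3 is trivial since (I \ Q) is a subset of I. Therefore m*(I \ Q) = 2/3.

2/3


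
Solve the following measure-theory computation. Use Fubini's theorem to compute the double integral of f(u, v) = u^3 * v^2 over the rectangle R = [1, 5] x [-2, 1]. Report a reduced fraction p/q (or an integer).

f(u, v) is a tensor product of a function of u and a function of v, and both factors are bounded continuous (hence Lebesgue integrable) on the rectangle, so Fubini's theorem applies:
  integral_R f d(m x m) = (integral_a1^b1 u^3 du) * (integral_a2^b2 v^2 dv).
Inner integral in u: integral_{1}^{5} u^3 du = (5^4 - 1^4)/4
  = 156.
Inner integral in v: integral_{-2}^{1} v^2 dv = (1^3 - (-2)^3)/3
  = 3.
Product: (156) * (3) = 468.

468


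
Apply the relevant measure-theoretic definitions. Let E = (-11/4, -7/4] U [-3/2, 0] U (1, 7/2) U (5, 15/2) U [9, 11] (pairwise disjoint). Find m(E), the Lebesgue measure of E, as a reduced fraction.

For pairwise disjoint intervals, m(union_i I_i) = sum_i m(I_i),
and m is invariant under swapping open/closed endpoints (single points have measure 0).
So m(E) = sum_i (b_i - a_i).
  I_1 has length -7/4 - (-11/4) = 1.
  I_2 has length 0 - (-3/2) = 3/2.
  I_3 has length 7/2 - 1 = 5/2.
  I_4 has length 15/2 - 5 = 5/2.
  I_5 has length 11 - 9 = 2.
Summing:
  m(E) = 1 + 3/2 + 5/2 + 5/2 + 2 = 19/2.

19/2


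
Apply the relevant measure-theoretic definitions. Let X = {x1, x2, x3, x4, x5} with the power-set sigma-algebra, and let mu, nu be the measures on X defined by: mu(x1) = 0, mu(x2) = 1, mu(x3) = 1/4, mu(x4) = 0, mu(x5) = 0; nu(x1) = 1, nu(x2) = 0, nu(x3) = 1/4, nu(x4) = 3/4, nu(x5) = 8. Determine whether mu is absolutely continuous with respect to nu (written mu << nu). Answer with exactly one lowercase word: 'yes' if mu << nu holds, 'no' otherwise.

mu << nu means: every nu-null measurable set is also mu-null; equivalently, for every atom x, if nu({x}) = 0 then mu({x}) = 0.
Checking each atom:
  x1: nu = 1 > 0 -> no constraint.
  x2: nu = 0, mu = 1 > 0 -> violates mu << nu.
  x3: nu = 1/4 > 0 -> no constraint.
  x4: nu = 3/4 > 0 -> no constraint.
  x5: nu = 8 > 0 -> no constraint.
The atom(s) x2 violate the condition (nu = 0 but mu > 0). Therefore mu is NOT absolutely continuous w.r.t. nu.

no


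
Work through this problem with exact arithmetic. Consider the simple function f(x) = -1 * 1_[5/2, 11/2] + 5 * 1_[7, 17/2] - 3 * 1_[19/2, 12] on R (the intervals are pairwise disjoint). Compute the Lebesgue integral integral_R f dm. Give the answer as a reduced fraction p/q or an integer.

For a simple function f = sum_i c_i * 1_{A_i} with disjoint A_i,
  integral f dm = sum_i c_i * m(A_i).
Lengths of the A_i:
  m(A_1) = 11/2 - 5/2 = 3.
  m(A_2) = 17/2 - 7 = 3/2.
  m(A_3) = 12 - 19/2 = 5/2.
Contributions c_i * m(A_i):
  (-1) * (3) = -3.
  (5) * (3/2) = 15/2.
  (-3) * (5/2) = -15/2.
Total: -3 + 15/2 - 15/2 = -3.

-3


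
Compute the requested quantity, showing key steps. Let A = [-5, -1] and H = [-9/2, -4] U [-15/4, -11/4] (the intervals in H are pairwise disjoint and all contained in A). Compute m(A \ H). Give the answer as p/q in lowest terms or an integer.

The ambient interval has length m(A) = -1 - (-5) = 4.
Since the holes are disjoint and sit inside A, by finite additivity
  m(H) = sum_i (b_i - a_i), and m(A \ H) = m(A) - m(H).
Computing the hole measures:
  m(H_1) = -4 - (-9/2) = 1/2.
  m(H_2) = -11/4 - (-15/4) = 1.
Summed: m(H) = 1/2 + 1 = 3/2.
So m(A \ H) = 4 - 3/2 = 5/2.

5/2


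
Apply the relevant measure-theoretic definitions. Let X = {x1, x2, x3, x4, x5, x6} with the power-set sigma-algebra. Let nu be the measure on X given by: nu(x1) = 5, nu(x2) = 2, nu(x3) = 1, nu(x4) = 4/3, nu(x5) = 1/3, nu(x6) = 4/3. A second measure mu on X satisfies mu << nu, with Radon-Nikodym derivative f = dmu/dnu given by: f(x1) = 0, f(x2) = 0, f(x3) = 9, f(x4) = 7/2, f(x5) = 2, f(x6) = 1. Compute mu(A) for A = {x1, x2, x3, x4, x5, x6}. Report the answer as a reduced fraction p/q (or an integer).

By the defining property of the Radon-Nikodym derivative, for every measurable set A,
  mu(A) = integral_A f dnu.
Since nu is a discrete measure concentrated on the atoms of X, the integral over A reduces to the sum
  mu(A) = sum_{x in A} f(x) * nu({x}).
Computing each term:
  x1: f(x1) * nu(x1) = 0 * 5 = 0.
  x2: f(x2) * nu(x2) = 0 * 2 = 0.
  x3: f(x3) * nu(x3) = 9 * 1 = 9.
  x4: f(x4) * nu(x4) = 7/2 * 4/3 = 14/3.
  x5: f(x5) * nu(x5) = 2 * 1/3 = 2/3.
  x6: f(x6) * nu(x6) = 1 * 4/3 = 4/3.
Summing: mu(A) = 0 + 0 + 9 + 14/3 + 2/3 + 4/3 = 47/3.

47/3


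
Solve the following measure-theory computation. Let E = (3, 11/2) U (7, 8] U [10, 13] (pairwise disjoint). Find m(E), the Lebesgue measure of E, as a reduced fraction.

For pairwise disjoint intervals, m(union_i I_i) = sum_i m(I_i),
and m is invariant under swapping open/closed endpoints (single points have measure 0).
So m(E) = sum_i (b_i - a_i).
  I_1 has length 11/2 - 3 = 5/2.
  I_2 has length 8 - 7 = 1.
  I_3 has length 13 - 10 = 3.
Summing:
  m(E) = 5/2 + 1 + 3 = 13/2.

13/2


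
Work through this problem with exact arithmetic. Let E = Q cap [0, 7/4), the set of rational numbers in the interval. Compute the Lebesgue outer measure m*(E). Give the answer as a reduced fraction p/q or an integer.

The set Q cap [0, 7/4) is countable (a subset of the countable set Q). Lebesgue outer measure of any countable set is 0: each singleton {q} has m*({q}) = 0, and by countable subadditivity m*(union_k {q_k}) <= sum_k m*({q_k}) = sum_k 0 = 0. The reverse inequality m*(E) >= 0 is automatic. So m*(Q cap [0, 7/4)) = 0.

0


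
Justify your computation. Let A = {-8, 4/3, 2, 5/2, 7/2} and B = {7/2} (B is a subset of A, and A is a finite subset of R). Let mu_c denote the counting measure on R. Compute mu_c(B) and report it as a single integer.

Counting measure assigns mu_c(E) = |E| (number of elements) when E is finite.
B has 1 element(s), so mu_c(B) = 1.

1


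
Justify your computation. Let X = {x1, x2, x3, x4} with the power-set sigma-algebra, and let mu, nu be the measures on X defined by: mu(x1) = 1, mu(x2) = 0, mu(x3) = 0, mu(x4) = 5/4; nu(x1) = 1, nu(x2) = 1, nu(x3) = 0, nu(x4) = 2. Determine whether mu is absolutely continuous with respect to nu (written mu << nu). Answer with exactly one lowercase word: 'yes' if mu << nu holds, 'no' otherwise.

mu << nu means: every nu-null measurable set is also mu-null; equivalently, for every atom x, if nu({x}) = 0 then mu({x}) = 0.
Checking each atom:
  x1: nu = 1 > 0 -> no constraint.
  x2: nu = 1 > 0 -> no constraint.
  x3: nu = 0, mu = 0 -> consistent with mu << nu.
  x4: nu = 2 > 0 -> no constraint.
No atom violates the condition. Therefore mu << nu.

yes


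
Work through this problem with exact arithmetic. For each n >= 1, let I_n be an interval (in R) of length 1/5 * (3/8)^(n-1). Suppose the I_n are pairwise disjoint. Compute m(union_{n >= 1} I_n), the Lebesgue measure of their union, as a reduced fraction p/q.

By countable additivity of the Lebesgue measure on pairwise disjoint measurable sets,
  m(union_{n >= 1} I_n) = sum_{n >= 1} m(I_n) = sum_{n >= 1} a * r^(n-1),
  with a = 1/5 and r = 3/8.
Since 0 < r = 3/8 < 1, the geometric series converges:
  sum_{n >= 1} a * r^(n-1) = a / (1 - r).
  = 1/5 / (1 - 3/8)
  = 1/5 / (5/8)
  = 8/25.

8/25


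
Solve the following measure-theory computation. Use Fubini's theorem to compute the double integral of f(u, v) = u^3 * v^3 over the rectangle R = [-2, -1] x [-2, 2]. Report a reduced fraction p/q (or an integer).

f(u, v) is a tensor product of a function of u and a function of v, and both factors are bounded continuous (hence Lebesgue integrable) on the rectangle, so Fubini's theorem applies:
  integral_R f d(m x m) = (integral_a1^b1 u^3 du) * (integral_a2^b2 v^3 dv).
Inner integral in u: integral_{-2}^{-1} u^3 du = ((-1)^4 - (-2)^4)/4
  = -15/4.
Inner integral in v: integral_{-2}^{2} v^3 dv = (2^4 - (-2)^4)/4
  = 0.
Product: (-15/4) * (0) = 0.

0


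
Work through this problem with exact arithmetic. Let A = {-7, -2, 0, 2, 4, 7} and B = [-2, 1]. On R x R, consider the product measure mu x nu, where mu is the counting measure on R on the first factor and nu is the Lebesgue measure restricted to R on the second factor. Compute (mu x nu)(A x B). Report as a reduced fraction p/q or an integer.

For a measurable rectangle A x B, the product measure satisfies
  (mu x nu)(A x B) = mu(A) * nu(B).
  mu(A) = 6.
  nu(B) = 3.
  (mu x nu)(A x B) = 6 * 3 = 18.

18


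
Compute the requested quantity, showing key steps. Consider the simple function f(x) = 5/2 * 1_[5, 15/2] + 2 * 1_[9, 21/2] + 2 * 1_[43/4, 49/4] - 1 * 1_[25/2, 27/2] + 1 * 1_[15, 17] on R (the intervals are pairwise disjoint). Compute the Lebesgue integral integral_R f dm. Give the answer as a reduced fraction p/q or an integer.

For a simple function f = sum_i c_i * 1_{A_i} with disjoint A_i,
  integral f dm = sum_i c_i * m(A_i).
Lengths of the A_i:
  m(A_1) = 15/2 - 5 = 5/2.
  m(A_2) = 21/2 - 9 = 3/2.
  m(A_3) = 49/4 - 43/4 = 3/2.
  m(A_4) = 27/2 - 25/2 = 1.
  m(A_5) = 17 - 15 = 2.
Contributions c_i * m(A_i):
  (5/2) * (5/2) = 25/4.
  (2) * (3/2) = 3.
  (2) * (3/2) = 3.
  (-1) * (1) = -1.
  (1) * (2) = 2.
Total: 25/4 + 3 + 3 - 1 + 2 = 53/4.

53/4


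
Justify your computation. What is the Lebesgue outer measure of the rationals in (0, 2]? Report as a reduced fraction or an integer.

The set Q cap (0, 2] is countable (a subset of the countable set Q). Lebesgue outer measure of any countable set is 0: each singleton {q} has m*({q}) = 0, and by countable subadditivity m*(union_k {q_k}) <= sum_k m*({q_k}) = sum_k 0 = 0. The reverse inequality m*(E) >= 0 is automatic. So m*(Q cap (0, 2]) = 0.

0


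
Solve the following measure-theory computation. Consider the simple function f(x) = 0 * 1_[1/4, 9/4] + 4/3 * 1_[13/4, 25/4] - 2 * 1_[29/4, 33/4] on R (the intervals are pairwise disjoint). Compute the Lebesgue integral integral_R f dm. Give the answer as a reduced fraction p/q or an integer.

For a simple function f = sum_i c_i * 1_{A_i} with disjoint A_i,
  integral f dm = sum_i c_i * m(A_i).
Lengths of the A_i:
  m(A_1) = 9/4 - 1/4 = 2.
  m(A_2) = 25/4 - 13/4 = 3.
  m(A_3) = 33/4 - 29/4 = 1.
Contributions c_i * m(A_i):
  (0) * (2) = 0.
  (4/3) * (3) = 4.
  (-2) * (1) = -2.
Total: 0 + 4 - 2 = 2.

2


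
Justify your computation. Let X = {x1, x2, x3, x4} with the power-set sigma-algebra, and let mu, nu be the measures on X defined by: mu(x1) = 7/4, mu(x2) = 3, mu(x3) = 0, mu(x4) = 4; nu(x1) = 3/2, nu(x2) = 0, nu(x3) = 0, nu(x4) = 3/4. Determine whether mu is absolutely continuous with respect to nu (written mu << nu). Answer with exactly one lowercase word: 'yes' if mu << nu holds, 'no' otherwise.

mu << nu means: every nu-null measurable set is also mu-null; equivalently, for every atom x, if nu({x}) = 0 then mu({x}) = 0.
Checking each atom:
  x1: nu = 3/2 > 0 -> no constraint.
  x2: nu = 0, mu = 3 > 0 -> violates mu << nu.
  x3: nu = 0, mu = 0 -> consistent with mu << nu.
  x4: nu = 3/4 > 0 -> no constraint.
The atom(s) x2 violate the condition (nu = 0 but mu > 0). Therefore mu is NOT absolutely continuous w.r.t. nu.

no


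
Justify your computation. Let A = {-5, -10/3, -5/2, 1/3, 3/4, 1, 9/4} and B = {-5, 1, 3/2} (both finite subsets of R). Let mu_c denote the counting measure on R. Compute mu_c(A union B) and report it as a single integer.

Counting measure on a finite set equals cardinality. By inclusion-exclusion, |A union B| = |A| + |B| - |A cap B|.
|A| = 7, |B| = 3, |A cap B| = 2.
So mu_c(A union B) = 7 + 3 - 2 = 8.

8


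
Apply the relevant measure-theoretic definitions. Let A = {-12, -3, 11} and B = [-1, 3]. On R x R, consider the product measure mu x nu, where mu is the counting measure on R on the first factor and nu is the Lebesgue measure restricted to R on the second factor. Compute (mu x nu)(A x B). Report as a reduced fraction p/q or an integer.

For a measurable rectangle A x B, the product measure satisfies
  (mu x nu)(A x B) = mu(A) * nu(B).
  mu(A) = 3.
  nu(B) = 4.
  (mu x nu)(A x B) = 3 * 4 = 12.

12


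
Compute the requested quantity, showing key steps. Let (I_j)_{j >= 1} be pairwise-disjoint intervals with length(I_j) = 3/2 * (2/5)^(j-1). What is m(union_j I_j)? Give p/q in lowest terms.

By countable additivity of the Lebesgue measure on pairwise disjoint measurable sets,
  m(union_{j >= 1} I_j) = sum_{j >= 1} m(I_j) = sum_{j >= 1} a * r^(j-1),
  with a = 3/2 and r = 2/5.
Since 0 < r = 2/5 < 1, the geometric series converges:
  sum_{j >= 1} a * r^(j-1) = a / (1 - r).
  = 3/2 / (1 - 2/5)
  = 3/2 / (3/5)
  = 5/2.

5/2


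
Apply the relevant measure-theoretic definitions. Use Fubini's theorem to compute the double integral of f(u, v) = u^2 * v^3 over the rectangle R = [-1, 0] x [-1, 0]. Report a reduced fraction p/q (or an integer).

f(u, v) is a tensor product of a function of u and a function of v, and both factors are bounded continuous (hence Lebesgue integrable) on the rectangle, so Fubini's theorem applies:
  integral_R f d(m x m) = (integral_a1^b1 u^2 du) * (integral_a2^b2 v^3 dv).
Inner integral in u: integral_{-1}^{0} u^2 du = (0^3 - (-1)^3)/3
  = 1/3.
Inner integral in v: integral_{-1}^{0} v^3 dv = (0^4 - (-1)^4)/4
  = -1/4.
Product: (1/3) * (-1/4) = -1/12.

-1/12


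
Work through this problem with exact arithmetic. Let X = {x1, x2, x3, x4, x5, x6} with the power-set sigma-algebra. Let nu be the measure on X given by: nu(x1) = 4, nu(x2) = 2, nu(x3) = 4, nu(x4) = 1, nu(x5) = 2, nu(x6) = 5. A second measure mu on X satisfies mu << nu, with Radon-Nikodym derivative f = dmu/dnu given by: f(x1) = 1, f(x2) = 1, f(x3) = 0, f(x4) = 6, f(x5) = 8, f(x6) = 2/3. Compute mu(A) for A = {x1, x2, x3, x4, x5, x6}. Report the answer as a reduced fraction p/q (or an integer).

By the defining property of the Radon-Nikodym derivative, for every measurable set A,
  mu(A) = integral_A f dnu.
Since nu is a discrete measure concentrated on the atoms of X, the integral over A reduces to the sum
  mu(A) = sum_{x in A} f(x) * nu({x}).
Computing each term:
  x1: f(x1) * nu(x1) = 1 * 4 = 4.
  x2: f(x2) * nu(x2) = 1 * 2 = 2.
  x3: f(x3) * nu(x3) = 0 * 4 = 0.
  x4: f(x4) * nu(x4) = 6 * 1 = 6.
  x5: f(x5) * nu(x5) = 8 * 2 = 16.
  x6: f(x6) * nu(x6) = 2/3 * 5 = 10/3.
Summing: mu(A) = 4 + 2 + 0 + 6 + 16 + 10/3 = 94/3.

94/3


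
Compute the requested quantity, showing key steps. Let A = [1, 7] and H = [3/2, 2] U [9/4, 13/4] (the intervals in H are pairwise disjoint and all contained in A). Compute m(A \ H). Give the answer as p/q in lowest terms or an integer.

The ambient interval has length m(A) = 7 - 1 = 6.
Since the holes are disjoint and sit inside A, by finite additivity
  m(H) = sum_i (b_i - a_i), and m(A \ H) = m(A) - m(H).
Computing the hole measures:
  m(H_1) = 2 - 3/2 = 1/2.
  m(H_2) = 13/4 - 9/4 = 1.
Summed: m(H) = 1/2 + 1 = 3/2.
So m(A \ H) = 6 - 3/2 = 9/2.

9/2


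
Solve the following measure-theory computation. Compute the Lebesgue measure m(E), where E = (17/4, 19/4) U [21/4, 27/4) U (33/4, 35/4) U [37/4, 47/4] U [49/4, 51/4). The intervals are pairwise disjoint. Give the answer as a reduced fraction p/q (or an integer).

For pairwise disjoint intervals, m(union_i I_i) = sum_i m(I_i),
and m is invariant under swapping open/closed endpoints (single points have measure 0).
So m(E) = sum_i (b_i - a_i).
  I_1 has length 19/4 - 17/4 = 1/2.
  I_2 has length 27/4 - 21/4 = 3/2.
  I_3 has length 35/4 - 33/4 = 1/2.
  I_4 has length 47/4 - 37/4 = 5/2.
  I_5 has length 51/4 - 49/4 = 1/2.
Summing:
  m(E) = 1/2 + 3/2 + 1/2 + 5/2 + 1/2 = 11/2.

11/2


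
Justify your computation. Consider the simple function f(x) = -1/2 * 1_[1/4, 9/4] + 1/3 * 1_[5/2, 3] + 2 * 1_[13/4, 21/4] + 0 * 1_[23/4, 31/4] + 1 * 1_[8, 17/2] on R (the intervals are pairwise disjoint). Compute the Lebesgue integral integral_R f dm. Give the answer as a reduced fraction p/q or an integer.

For a simple function f = sum_i c_i * 1_{A_i} with disjoint A_i,
  integral f dm = sum_i c_i * m(A_i).
Lengths of the A_i:
  m(A_1) = 9/4 - 1/4 = 2.
  m(A_2) = 3 - 5/2 = 1/2.
  m(A_3) = 21/4 - 13/4 = 2.
  m(A_4) = 31/4 - 23/4 = 2.
  m(A_5) = 17/2 - 8 = 1/2.
Contributions c_i * m(A_i):
  (-1/2) * (2) = -1.
  (1/3) * (1/2) = 1/6.
  (2) * (2) = 4.
  (0) * (2) = 0.
  (1) * (1/2) = 1/2.
Total: -1 + 1/6 + 4 + 0 + 1/2 = 11/3.

11/3


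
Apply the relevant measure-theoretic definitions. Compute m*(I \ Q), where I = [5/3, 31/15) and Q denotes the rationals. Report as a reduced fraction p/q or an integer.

The interval I = [5/3, 31/15) has m(I) = 31/15 - 5/3 = 2/5 (endpoints are measure-zero, so open/closed/half-open agree). Write I = (I cap Q) u (I \ Q). The rationals in I are countable, so m*(I cap Q) = 0 (cover each rational by intervals whose total length is arbitrarily small). By countable subadditivity m*(I) <= m*(I cap Q) + m*(I \ Q), hence m*(I \ Q) >= m(I) = 2/5. The reverse inequality m*(I \ Q) <= m*(I) = 2/5 is trivial since (I \ Q) is a subset of I. Therefore m*(I \ Q) = 2/5.

2/5


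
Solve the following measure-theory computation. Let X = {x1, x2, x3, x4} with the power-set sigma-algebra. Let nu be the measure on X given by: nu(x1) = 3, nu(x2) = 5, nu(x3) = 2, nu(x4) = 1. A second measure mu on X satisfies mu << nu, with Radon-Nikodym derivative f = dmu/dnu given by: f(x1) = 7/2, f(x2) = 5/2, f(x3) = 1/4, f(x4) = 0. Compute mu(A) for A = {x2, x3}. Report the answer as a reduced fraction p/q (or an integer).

By the defining property of the Radon-Nikodym derivative, for every measurable set A,
  mu(A) = integral_A f dnu.
Since nu is a discrete measure concentrated on the atoms of X, the integral over A reduces to the sum
  mu(A) = sum_{x in A} f(x) * nu({x}).
Computing each term:
  x2: f(x2) * nu(x2) = 5/2 * 5 = 25/2.
  x3: f(x3) * nu(x3) = 1/4 * 2 = 1/2.
Summing: mu(A) = 25/2 + 1/2 = 13.

13


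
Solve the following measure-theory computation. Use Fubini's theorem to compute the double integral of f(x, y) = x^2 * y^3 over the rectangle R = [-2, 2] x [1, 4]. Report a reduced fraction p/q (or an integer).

f(x, y) is a tensor product of a function of x and a function of y, and both factors are bounded continuous (hence Lebesgue integrable) on the rectangle, so Fubini's theorem applies:
  integral_R f d(m x m) = (integral_a1^b1 x^2 dx) * (integral_a2^b2 y^3 dy).
Inner integral in x: integral_{-2}^{2} x^2 dx = (2^3 - (-2)^3)/3
  = 16/3.
Inner integral in y: integral_{1}^{4} y^3 dy = (4^4 - 1^4)/4
  = 255/4.
Product: (16/3) * (255/4) = 340.

340


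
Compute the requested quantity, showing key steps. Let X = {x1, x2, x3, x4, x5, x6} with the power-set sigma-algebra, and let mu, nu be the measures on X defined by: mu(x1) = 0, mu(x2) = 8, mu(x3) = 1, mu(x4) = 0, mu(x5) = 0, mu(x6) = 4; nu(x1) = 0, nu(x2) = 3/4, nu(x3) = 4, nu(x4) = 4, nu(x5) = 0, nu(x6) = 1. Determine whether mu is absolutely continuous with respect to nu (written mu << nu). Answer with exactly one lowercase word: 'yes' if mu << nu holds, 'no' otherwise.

mu << nu means: every nu-null measurable set is also mu-null; equivalently, for every atom x, if nu({x}) = 0 then mu({x}) = 0.
Checking each atom:
  x1: nu = 0, mu = 0 -> consistent with mu << nu.
  x2: nu = 3/4 > 0 -> no constraint.
  x3: nu = 4 > 0 -> no constraint.
  x4: nu = 4 > 0 -> no constraint.
  x5: nu = 0, mu = 0 -> consistent with mu << nu.
  x6: nu = 1 > 0 -> no constraint.
No atom violates the condition. Therefore mu << nu.

yes


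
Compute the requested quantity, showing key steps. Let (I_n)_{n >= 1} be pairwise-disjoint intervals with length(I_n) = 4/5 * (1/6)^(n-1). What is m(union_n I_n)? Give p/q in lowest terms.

By countable additivity of the Lebesgue measure on pairwise disjoint measurable sets,
  m(union_{n >= 1} I_n) = sum_{n >= 1} m(I_n) = sum_{n >= 1} a * r^(n-1),
  with a = 4/5 and r = 1/6.
Since 0 < r = 1/6 < 1, the geometric series converges:
  sum_{n >= 1} a * r^(n-1) = a / (1 - r).
  = 4/5 / (1 - 1/6)
  = 4/5 / (5/6)
  = 24/25.

24/25


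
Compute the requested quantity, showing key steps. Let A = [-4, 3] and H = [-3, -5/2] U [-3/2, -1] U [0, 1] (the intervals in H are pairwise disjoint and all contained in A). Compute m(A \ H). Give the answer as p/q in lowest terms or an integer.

The ambient interval has length m(A) = 3 - (-4) = 7.
Since the holes are disjoint and sit inside A, by finite additivity
  m(H) = sum_i (b_i - a_i), and m(A \ H) = m(A) - m(H).
Computing the hole measures:
  m(H_1) = -5/2 - (-3) = 1/2.
  m(H_2) = -1 - (-3/2) = 1/2.
  m(H_3) = 1 - 0 = 1.
Summed: m(H) = 1/2 + 1/2 + 1 = 2.
So m(A \ H) = 7 - 2 = 5.

5


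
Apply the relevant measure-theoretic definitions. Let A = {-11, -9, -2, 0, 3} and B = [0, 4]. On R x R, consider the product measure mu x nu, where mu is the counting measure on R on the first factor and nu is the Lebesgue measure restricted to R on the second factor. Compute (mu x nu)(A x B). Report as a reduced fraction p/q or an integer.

For a measurable rectangle A x B, the product measure satisfies
  (mu x nu)(A x B) = mu(A) * nu(B).
  mu(A) = 5.
  nu(B) = 4.
  (mu x nu)(A x B) = 5 * 4 = 20.

20


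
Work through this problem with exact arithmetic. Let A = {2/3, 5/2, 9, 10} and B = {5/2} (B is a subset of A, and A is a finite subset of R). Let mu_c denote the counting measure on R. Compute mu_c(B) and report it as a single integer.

Counting measure assigns mu_c(E) = |E| (number of elements) when E is finite.
B has 1 element(s), so mu_c(B) = 1.

1


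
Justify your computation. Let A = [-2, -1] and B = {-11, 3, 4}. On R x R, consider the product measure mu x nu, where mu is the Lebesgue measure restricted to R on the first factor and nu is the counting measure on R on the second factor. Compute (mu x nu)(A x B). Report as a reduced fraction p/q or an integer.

For a measurable rectangle A x B, the product measure satisfies
  (mu x nu)(A x B) = mu(A) * nu(B).
  mu(A) = 1.
  nu(B) = 3.
  (mu x nu)(A x B) = 1 * 3 = 3.

3


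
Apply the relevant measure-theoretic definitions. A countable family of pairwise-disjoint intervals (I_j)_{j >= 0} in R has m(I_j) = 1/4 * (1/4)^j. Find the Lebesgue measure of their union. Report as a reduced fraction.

By countable additivity of the Lebesgue measure on pairwise disjoint measurable sets,
  m(union_{j >= 0} I_j) = sum_{j >= 0} m(I_j) = sum_{j >= 0} a * r^j,
  with a = 1/4 and r = 1/4.
Since 0 < r = 1/4 < 1, the geometric series converges:
  sum_{j >= 0} a * r^j = a / (1 - r).
  = 1/4 / (1 - 1/4)
  = 1/4 / (3/4)
  = 1/3.

1/3


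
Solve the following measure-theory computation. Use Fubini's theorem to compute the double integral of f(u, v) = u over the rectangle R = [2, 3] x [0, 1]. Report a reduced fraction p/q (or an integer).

f(u, v) is a tensor product of a function of u and a function of v, and both factors are bounded continuous (hence Lebesgue integrable) on the rectangle, so Fubini's theorem applies:
  integral_R f d(m x m) = (integral_a1^b1 u du) * (integral_a2^b2 1 dv).
Inner integral in u: integral_{2}^{3} u du = (3^2 - 2^2)/2
  = 5/2.
Inner integral in v: integral_{0}^{1} 1 dv = (1^1 - 0^1)/1
  = 1.
Product: (5/2) * (1) = 5/2.

5/2


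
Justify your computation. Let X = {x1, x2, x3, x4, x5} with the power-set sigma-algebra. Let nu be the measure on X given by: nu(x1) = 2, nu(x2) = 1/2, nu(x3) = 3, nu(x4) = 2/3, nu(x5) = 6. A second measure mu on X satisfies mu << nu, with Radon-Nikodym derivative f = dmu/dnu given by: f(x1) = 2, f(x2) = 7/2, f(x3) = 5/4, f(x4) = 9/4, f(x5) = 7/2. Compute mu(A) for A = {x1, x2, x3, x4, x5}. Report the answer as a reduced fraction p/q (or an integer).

By the defining property of the Radon-Nikodym derivative, for every measurable set A,
  mu(A) = integral_A f dnu.
Since nu is a discrete measure concentrated on the atoms of X, the integral over A reduces to the sum
  mu(A) = sum_{x in A} f(x) * nu({x}).
Computing each term:
  x1: f(x1) * nu(x1) = 2 * 2 = 4.
  x2: f(x2) * nu(x2) = 7/2 * 1/2 = 7/4.
  x3: f(x3) * nu(x3) = 5/4 * 3 = 15/4.
  x4: f(x4) * nu(x4) = 9/4 * 2/3 = 3/2.
  x5: f(x5) * nu(x5) = 7/2 * 6 = 21.
Summing: mu(A) = 4 + 7/4 + 15/4 + 3/2 + 21 = 32.

32


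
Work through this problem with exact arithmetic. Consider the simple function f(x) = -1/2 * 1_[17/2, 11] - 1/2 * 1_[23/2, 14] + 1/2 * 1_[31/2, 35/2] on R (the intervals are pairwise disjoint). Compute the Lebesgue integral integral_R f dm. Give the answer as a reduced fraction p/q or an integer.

For a simple function f = sum_i c_i * 1_{A_i} with disjoint A_i,
  integral f dm = sum_i c_i * m(A_i).
Lengths of the A_i:
  m(A_1) = 11 - 17/2 = 5/2.
  m(A_2) = 14 - 23/2 = 5/2.
  m(A_3) = 35/2 - 31/2 = 2.
Contributions c_i * m(A_i):
  (-1/2) * (5/2) = -5/4.
  (-1/2) * (5/2) = -5/4.
  (1/2) * (2) = 1.
Total: -5/4 - 5/4 + 1 = -3/2.

-3/2


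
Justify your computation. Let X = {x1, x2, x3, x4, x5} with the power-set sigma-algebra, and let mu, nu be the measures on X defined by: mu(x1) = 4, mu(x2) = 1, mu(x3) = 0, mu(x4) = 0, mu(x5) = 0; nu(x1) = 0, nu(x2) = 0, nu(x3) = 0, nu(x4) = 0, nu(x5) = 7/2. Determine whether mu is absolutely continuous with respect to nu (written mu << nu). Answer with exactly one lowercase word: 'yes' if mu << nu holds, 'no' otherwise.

mu << nu means: every nu-null measurable set is also mu-null; equivalently, for every atom x, if nu({x}) = 0 then mu({x}) = 0.
Checking each atom:
  x1: nu = 0, mu = 4 > 0 -> violates mu << nu.
  x2: nu = 0, mu = 1 > 0 -> violates mu << nu.
  x3: nu = 0, mu = 0 -> consistent with mu << nu.
  x4: nu = 0, mu = 0 -> consistent with mu << nu.
  x5: nu = 7/2 > 0 -> no constraint.
The atom(s) x1, x2 violate the condition (nu = 0 but mu > 0). Therefore mu is NOT absolutely continuous w.r.t. nu.

no


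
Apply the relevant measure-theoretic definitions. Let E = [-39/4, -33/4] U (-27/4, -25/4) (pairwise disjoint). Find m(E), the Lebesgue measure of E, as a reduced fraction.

For pairwise disjoint intervals, m(union_i I_i) = sum_i m(I_i),
and m is invariant under swapping open/closed endpoints (single points have measure 0).
So m(E) = sum_i (b_i - a_i).
  I_1 has length -33/4 - (-39/4) = 3/2.
  I_2 has length -25/4 - (-27/4) = 1/2.
Summing:
  m(E) = 3/2 + 1/2 = 2.

2


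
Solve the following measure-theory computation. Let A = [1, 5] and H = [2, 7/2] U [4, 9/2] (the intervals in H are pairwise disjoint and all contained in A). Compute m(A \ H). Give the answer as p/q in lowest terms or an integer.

The ambient interval has length m(A) = 5 - 1 = 4.
Since the holes are disjoint and sit inside A, by finite additivity
  m(H) = sum_i (b_i - a_i), and m(A \ H) = m(A) - m(H).
Computing the hole measures:
  m(H_1) = 7/2 - 2 = 3/2.
  m(H_2) = 9/2 - 4 = 1/2.
Summed: m(H) = 3/2 + 1/2 = 2.
So m(A \ H) = 4 - 2 = 2.

2


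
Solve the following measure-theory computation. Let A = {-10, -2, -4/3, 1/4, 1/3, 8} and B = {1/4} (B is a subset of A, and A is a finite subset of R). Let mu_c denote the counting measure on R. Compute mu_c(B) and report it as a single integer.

Counting measure assigns mu_c(E) = |E| (number of elements) when E is finite.
B has 1 element(s), so mu_c(B) = 1.

1
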